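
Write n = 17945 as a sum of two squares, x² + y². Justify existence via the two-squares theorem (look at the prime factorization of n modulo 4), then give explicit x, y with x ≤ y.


Step 1: Factor n = 17945 = 5 · 37 · 97.
Step 2: Check the mod-4 condition on each prime factor: 5 ≡ 1 (mod 4), exponent 1; 37 ≡ 1 (mod 4), exponent 1; 97 ≡ 1 (mod 4), exponent 1.
All primes ≡ 3 (mod 4) appear to even exponent (or don't appear), so by the two-squares theorem n IS expressible as a sum of two squares.
Step 3: Build a representation. Here n = 5 · 37 · 97 is a product of primes ≡ 1 (mod 4). Each prime p ≡ 1 (mod 4) is itself a sum of two squares; find a² by testing p − a² for a perfect square:
  5: 5 − 1² = 4 = 2² ⇒ 5 = 1² + 2².
  37: 37 − 1² = 36 = 6² ⇒ 37 = 1² + 6².
  97: 97 − 1² = 96, 97 − 2² = 93, 97 − 3² = 88, 97 − 4² = 81 = 9² ⇒ 97 = 4² + 9².
  Combine using the Brahmagupta–Fibonacci identity (a² + b²)(c² + d²) = (ac − bd)² + (ad + bc)² = (ac + bd)² + (ad − bc)²:
  5 · 37 = 185: from (1² + 2²)(1² + 6²), take (1·1 − 2·6, 1·6 + 2·1) = (1 − 12, 6 + 2) = (-11, 8); dropping signs (only squares matter) gives (11, 8); check 11² + 8² = 121 + 64 = 185 ✓.
  185 · 97 = 17945: from (11² + 8²)(4² + 9²), take (11·4 − 8·9, 11·9 + 8·4) = (44 − 72, 99 + 32) = (-28, 131); dropping signs (only squares matter) gives (28, 131); check 28² + 131² = 784 + 17161 = 17945 ✓.
Step 4: Order so x ≤ y and verify: 28² + 131² = 784 + 17161 = 17945 = n. ✓

n = 17945 = 28² + 131² (one valid representation with x ≤ y).


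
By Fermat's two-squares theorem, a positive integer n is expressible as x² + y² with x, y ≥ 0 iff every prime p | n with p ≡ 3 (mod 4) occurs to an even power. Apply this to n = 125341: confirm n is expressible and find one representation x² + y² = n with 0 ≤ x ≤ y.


Step 1: Factor n = 125341 = 17 · 73 · 101.
Step 2: Check the mod-4 condition on each prime factor: 17 ≡ 1 (mod 4), exponent 1; 73 ≡ 1 (mod 4), exponent 1; 101 ≡ 1 (mod 4), exponent 1.
All primes ≡ 3 (mod 4) appear to even exponent (or don't appear), so by the two-squares theorem n IS expressible as a sum of two squares.
Step 3: Build a representation. Here n = 17 · 73 · 101 is a product of primes ≡ 1 (mod 4). Each prime p ≡ 1 (mod 4) is itself a sum of two squares; find a² by testing p − a² for a perfect square:
  17: 17 − 1² = 16 = 4² ⇒ 17 = 1² + 4².
  73: 73 − 1² = 72, 73 − 2² = 69, 73 − 3² = 64 = 8² ⇒ 73 = 3² + 8².
  101: 101 − 1² = 100 = 10² ⇒ 101 = 1² + 10².
  Combine using the Brahmagupta–Fibonacci identity (a² + b²)(c² + d²) = (ac − bd)² + (ad + bc)² = (ac + bd)² + (ad − bc)²:
  17 · 73 = 1241: from (1² + 4²)(3² + 8²), take (1·3 − 4·8, 1·8 + 4·3) = (3 − 32, 8 + 12) = (-29, 20); dropping signs (only squares matter) gives (29, 20); check 29² + 20² = 841 + 400 = 1241 ✓.
  1241 · 101 = 125341: from (29² + 20²)(1² + 10²), take (29·1 − 20·10, 29·10 + 20·1) = (29 − 200, 290 + 20) = (-171, 310); dropping signs (only squares matter) gives (171, 310); check 171² + 310² = 29241 + 96100 = 125341 ✓.
Step 4: Order so x ≤ y and verify: 171² + 310² = 29241 + 96100 = 125341 = n. ✓

n = 125341 = 171² + 310² (one valid representation with x ≤ y).


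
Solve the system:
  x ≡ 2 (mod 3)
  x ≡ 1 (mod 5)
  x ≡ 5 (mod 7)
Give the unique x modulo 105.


Moduli 3, 5, 7 are pairwise coprime; by CRT there is a unique solution modulo M = 3 · 5 · 7 = 105.
Solve pairwise, accumulating the modulus:
  Start with x ≡ 2 (mod 3).
  Combine with x ≡ 1 (mod 5): since gcd(3, 5) = 1, we get a unique residue mod 15.
    Write x = 2 + 3·t and substitute into x ≡ 1 (mod 5): 3·t ≡ 1 − 2 = -1 (mod 5).
    Reduce coefficients mod 5: 3·t ≡ 4 (mod 5).
    The inverse of 3 mod 5 is 2 (since 3·2 = 6 = 1·5 + 1), so t ≡ 2·4 = 8 ≡ 3 (mod 5).
    Then x = 2 + 3·3 = 11, valid modulo lcm(3, 5) = 15: x ≡ 11 (mod 15).
  Combine with x ≡ 5 (mod 7): since gcd(15, 7) = 1, we get a unique residue mod 105.
    Write x = 11 + 15·t and substitute into x ≡ 5 (mod 7): 15·t ≡ 5 − 11 = -6 (mod 7).
    Reduce coefficients mod 7: 1·t ≡ 1 (mod 7).
    So t ≡ 1 (mod 7).
    Then x = 11 + 15·1 = 26, valid modulo lcm(15, 7) = 105: x ≡ 26 (mod 105).
Verify: 26 mod 3 = 2 ✓, 26 mod 5 = 1 ✓, 26 mod 7 = 5 ✓.

x ≡ 26 (mod 105).


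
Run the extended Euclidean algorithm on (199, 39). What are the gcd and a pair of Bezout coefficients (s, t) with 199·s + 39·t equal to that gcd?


Euclidean algorithm on (199, 39) — divide until remainder is 0:
  199 = 5 · 39 + 4
  39 = 9 · 4 + 3
  4 = 1 · 3 + 1
  3 = 3 · 1 + 0
gcd(199, 39) = 1.
Track Bezout coefficients alongside the remainders: start with r₀ = 199 = a·1 + b·0 (s = 1, t = 0) and r₁ = 39 = a·0 + b·1 (s = 0, t = 1); each new remainder r_{k+1} = r_{k-1} − q_k·r_k inherits s_{k+1} = s_{k-1} − q_k·s_k, t_{k+1} = t_{k-1} − q_k·t_k, so r_k = a·s_k + b·t_k at every step:
  q = 5: r = 4, s = 1 − 5·0 = 1, t = 0 − 5·1 = -5  (check: 199·1 + 39·(-5) = 4)
  q = 9: r = 3, s = 0 − 9·1 = -9, t = 1 − 9·(-5) = 46  (check: 199·(-9) + 39·46 = 3)
  q = 1: r = 1, s = 1 − 1·(-9) = 10, t = -5 − 1·46 = -51  (check: 199·10 + 39·(-51) = 1)
The row with r = 1 (the gcd) gives the Bezout coefficients s = 10, t = -51.
Result: 199 · (10) + 39 · (-51) = 1.

gcd(199, 39) = 1; s = 10, t = -51 (check: 199·10 + 39·(-51) = 1).


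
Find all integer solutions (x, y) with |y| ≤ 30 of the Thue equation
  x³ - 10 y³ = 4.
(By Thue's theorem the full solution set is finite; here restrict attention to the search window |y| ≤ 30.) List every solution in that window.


The equation is x³ - 10y³ = 4. For fixed y, x³ = 10·y³ + 4, so a solution requires the RHS to be a perfect cube.
Strategy: iterate y from -30 to 30, compute RHS = 10·y³ + 4, and check whether it is a (positive or negative) perfect cube.
Check small values of y:
  y = 0: RHS = 4 is not a perfect cube.
  y = 1: RHS = 14 is not a perfect cube.
  y = -1: RHS = -6 is not a perfect cube.
  y = 2: RHS = 84 is not a perfect cube.
  y = -2: RHS = -76 is not a perfect cube.
  y = 3: RHS = 274 is not a perfect cube.
  y = -3: RHS = -266 is not a perfect cube.
Continuing the search up to |y| = 30 finds no solutions either.
No (x, y) in the scanned range satisfies the equation.

No integer solutions with |y| ≤ 30.


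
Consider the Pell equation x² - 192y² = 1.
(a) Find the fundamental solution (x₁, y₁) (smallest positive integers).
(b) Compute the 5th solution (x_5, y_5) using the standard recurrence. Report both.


Step 1: Find the fundamental solution (x₁, y₁) of x² - 192y² = 1.
  Expand √192 as a continued fraction. a₀ = ⌊√192⌋ = 13; iterate m_{k+1} = d_k·a_k − m_k, d_{k+1} = (192 − m_{k+1}²)/d_k, a_{k+1} = ⌊(a₀ + m_{k+1})/d_{k+1}⌋ (starting m₀ = 0, d₀ = 1), with convergents p_k = a_k·p_{k-1} + p_{k-2}, q_k = a_k·q_{k-1} + q_{k-2} (p₋₁ = 1, q₋₁ = 0):
  k = 0: a₀ = 13; p₀/q₀ = 13/1; p₀² − 192·q₀² = 169 − 192 = -23.
  k = 1: m = 13, d = 23, a = ⌊(13 + 13)/23⌋ = 1; p/q = (1·13 + 1)/(1·1 + 0) = 14/1; p² − 192·q² = 196 − 192 = 4.
  k = 2: m = 10, d = 4, a = ⌊(13 + 10)/4⌋ = 5; p/q = (5·14 + 13)/(5·1 + 1) = 83/6; p² − 192·q² = 6889 − 6912 = -23.
  k = 3: m = 10, d = 23, a = ⌊(13 + 10)/23⌋ = 1; p/q = (1·83 + 14)/(1·6 + 1) = 97/7; p² − 192·q² = 9409 − 9408 = 1.
  The first convergent with p² − 192·q² = 1 gives the fundamental solution (x₁, y₁) = (97, 7).
Step 2: Apply the recurrence (x_{n+1}, y_{n+1}) = (x₁x_n + 192y₁y_n, x₁y_n + y₁x_n) repeatedly.
  From (x_1, y_1) = (97, 7): x_2 = 97·97 + 192·7·7 = 18817; y_2 = 97·7 + 7·97 = 1358.
  From (x_2, y_2) = (18817, 1358): x_3 = 97·18817 + 192·7·1358 = 3650401; y_3 = 97·1358 + 7·18817 = 263445.
  From (x_3, y_3) = (3650401, 263445): x_4 = 97·3650401 + 192·7·263445 = 708158977; y_4 = 97·263445 + 7·3650401 = 51106972.
  From (x_4, y_4) = (708158977, 51106972): x_5 = 97·708158977 + 192·7·51106972 = 137379191137; y_5 = 97·51106972 + 7·708158977 = 9914489123.
Step 3: Verify x_5² - 192·y_5² = 18873042157456379352769 - 18873042157456379352768 = 1 (should be 1). ✓

(x_1, y_1) = (97, 7); (x_5, y_5) = (137379191137, 9914489123).


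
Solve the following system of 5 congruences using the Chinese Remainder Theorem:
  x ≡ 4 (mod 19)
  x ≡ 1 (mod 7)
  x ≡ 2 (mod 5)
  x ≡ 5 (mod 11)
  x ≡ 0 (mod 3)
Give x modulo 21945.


Product of moduli M = 19 · 7 · 5 · 11 · 3 = 21945.
Merge one congruence at a time:
  Start: x ≡ 4 (mod 19).
  Combine with x ≡ 1 (mod 7); new modulus lcm = 133.
    Write x = 4 + 19·t and substitute into x ≡ 1 (mod 7): 19·t ≡ 1 − 4 = -3 (mod 7).
    Reduce coefficients mod 7: 5·t ≡ 4 (mod 7).
    The inverse of 5 mod 7 is 3 (since 5·3 = 15 = 2·7 + 1), so t ≡ 3·4 = 12 ≡ 5 (mod 7).
    Then x = 4 + 19·5 = 99, valid modulo lcm(19, 7) = 133: x ≡ 99 (mod 133).
  Combine with x ≡ 2 (mod 5); new modulus lcm = 665.
    Write x = 99 + 133·t and substitute into x ≡ 2 (mod 5): 133·t ≡ 2 − 99 = -97 (mod 5).
    Reduce coefficients mod 5: 3·t ≡ 3 (mod 5).
    The inverse of 3 mod 5 is 2 (since 3·2 = 6 = 1·5 + 1), so t ≡ 2·3 = 6 ≡ 1 (mod 5).
    Then x = 99 + 133·1 = 232, valid modulo lcm(133, 5) = 665: x ≡ 232 (mod 665).
  Combine with x ≡ 5 (mod 11); new modulus lcm = 7315.
    Write x = 232 + 665·t and substitute into x ≡ 5 (mod 11): 665·t ≡ 5 − 232 = -227 (mod 11).
    Reduce coefficients mod 11: 5·t ≡ 4 (mod 11).
    The inverse of 5 mod 11 is 9 (since 5·9 = 45 = 4·11 + 1), so t ≡ 9·4 = 36 ≡ 3 (mod 11).
    Then x = 232 + 665·3 = 2227, valid modulo lcm(665, 11) = 7315: x ≡ 2227 (mod 7315).
  Combine with x ≡ 0 (mod 3); new modulus lcm = 21945.
    Write x = 2227 + 7315·t and substitute into x ≡ 0 (mod 3): 7315·t ≡ 0 − 2227 = -2227 (mod 3).
    Reduce coefficients mod 3: 1·t ≡ 2 (mod 3).
    So t ≡ 2 (mod 3).
    Then x = 2227 + 7315·2 = 16857, valid modulo lcm(7315, 3) = 21945: x ≡ 16857 (mod 21945).
Verify against each original: 16857 mod 19 = 4, 16857 mod 7 = 1, 16857 mod 5 = 2, 16857 mod 11 = 5, 16857 mod 3 = 0.

x ≡ 16857 (mod 21945).


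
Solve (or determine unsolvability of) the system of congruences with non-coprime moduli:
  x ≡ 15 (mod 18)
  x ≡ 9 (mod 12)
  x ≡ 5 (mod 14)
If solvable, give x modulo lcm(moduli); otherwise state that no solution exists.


Moduli 18, 12, 14 are not pairwise coprime, so CRT works modulo lcm(m_i) when all pairwise compatibility conditions hold.
Pairwise compatibility: gcd(m_i, m_j) must divide a_i - a_j for every pair.
Merge one congruence at a time:
  Start: x ≡ 15 (mod 18).
  Combine with x ≡ 9 (mod 12): gcd(18, 12) = 6; 9 - 15 = -6, which IS divisible by 6, so compatible.
    Write x = 15 + 18·t and substitute into x ≡ 9 (mod 12): 18·t ≡ 9 − 15 = -6 (mod 12).
    Divide the congruence (and modulus) by g = 6: 3·t ≡ -1 (mod 2).
    Reduce coefficients mod 2: 1·t ≡ 1 (mod 2).
    So t ≡ 1 (mod 2).
    Then x = 15 + 18·1 = 33, valid modulo lcm(18, 12) = 36: x ≡ 33 (mod 36).
  Combine with x ≡ 5 (mod 14): gcd(36, 14) = 2; 5 - 33 = -28, which IS divisible by 2, so compatible.
    Write x = 33 + 36·t and substitute into x ≡ 5 (mod 14): 36·t ≡ 5 − 33 = -28 (mod 14).
    Divide the congruence (and modulus) by g = 2: 18·t ≡ -14 (mod 7).
    Reduce coefficients mod 7: 4·t ≡ 0 (mod 7).
    The inverse of 4 mod 7 is 2 (since 4·2 = 8 = 1·7 + 1), so t ≡ 2·0 = 0 ≡ 0 (mod 7).
    Then x = 33 + 36·0 = 33, valid modulo lcm(36, 14) = 252: x ≡ 33 (mod 252).
Verify: 33 mod 18 = 15, 33 mod 12 = 9, 33 mod 14 = 5.

x ≡ 33 (mod 252).


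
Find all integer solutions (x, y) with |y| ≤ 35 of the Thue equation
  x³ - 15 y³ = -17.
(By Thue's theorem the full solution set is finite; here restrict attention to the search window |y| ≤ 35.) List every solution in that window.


The equation is x³ - 15y³ = -17. For fixed y, x³ = 15·y³ − 17, so a solution requires the RHS to be a perfect cube.
Strategy: iterate y from -35 to 35, compute RHS = 15·y³ − 17, and check whether it is a (positive or negative) perfect cube.
Check small values of y:
  y = 0: RHS = -17 is not a perfect cube.
  y = 1: RHS = -2 is not a perfect cube.
  y = -1: RHS = -32 is not a perfect cube.
  y = 2: RHS = 103 is not a perfect cube.
  y = -2: RHS = -137 is not a perfect cube.
  y = 3: RHS = 388 is not a perfect cube.
  y = -3: RHS = -422 is not a perfect cube.
Continuing the search up to |y| = 35 finds no solutions either.
No (x, y) in the scanned range satisfies the equation.

No integer solutions with |y| ≤ 35.


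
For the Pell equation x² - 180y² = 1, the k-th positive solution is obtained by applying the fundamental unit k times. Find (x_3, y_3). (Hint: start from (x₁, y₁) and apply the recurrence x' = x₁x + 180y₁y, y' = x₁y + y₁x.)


Step 1: Find the fundamental solution (x₁, y₁) of x² - 180y² = 1.
  Expand √180 as a continued fraction. a₀ = ⌊√180⌋ = 13; iterate m_{k+1} = d_k·a_k − m_k, d_{k+1} = (180 − m_{k+1}²)/d_k, a_{k+1} = ⌊(a₀ + m_{k+1})/d_{k+1}⌋ (starting m₀ = 0, d₀ = 1), with convergents p_k = a_k·p_{k-1} + p_{k-2}, q_k = a_k·q_{k-1} + q_{k-2} (p₋₁ = 1, q₋₁ = 0):
  k = 0: a₀ = 13; p₀/q₀ = 13/1; p₀² − 180·q₀² = 169 − 180 = -11.
  k = 1: m = 13, d = 11, a = ⌊(13 + 13)/11⌋ = 2; p/q = (2·13 + 1)/(2·1 + 0) = 27/2; p² − 180·q² = 729 − 720 = 9.
  k = 2: m = 9, d = 9, a = ⌊(13 + 9)/9⌋ = 2; p/q = (2·27 + 13)/(2·2 + 1) = 67/5; p² − 180·q² = 4489 − 4500 = -11.
  k = 3: m = 9, d = 11, a = ⌊(13 + 9)/11⌋ = 2; p/q = (2·67 + 27)/(2·5 + 2) = 161/12; p² − 180·q² = 25921 − 25920 = 1.
  The first convergent with p² − 180·q² = 1 gives the fundamental solution (x₁, y₁) = (161, 12).
Step 2: Apply the recurrence (x_{n+1}, y_{n+1}) = (x₁x_n + 180y₁y_n, x₁y_n + y₁x_n) repeatedly.
  From (x_1, y_1) = (161, 12): x_2 = 161·161 + 180·12·12 = 51841; y_2 = 161·12 + 12·161 = 3864.
  From (x_2, y_2) = (51841, 3864): x_3 = 161·51841 + 180·12·3864 = 16692641; y_3 = 161·3864 + 12·51841 = 1244196.
Step 3: Verify x_3² - 180·y_3² = 278644263554881 - 278644263554880 = 1 (should be 1). ✓

(x_1, y_1) = (161, 12); (x_3, y_3) = (16692641, 1244196).


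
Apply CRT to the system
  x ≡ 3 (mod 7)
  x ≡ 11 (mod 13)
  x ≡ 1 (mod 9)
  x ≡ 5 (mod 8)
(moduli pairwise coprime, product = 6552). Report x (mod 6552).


Product of moduli M = 7 · 13 · 9 · 8 = 6552.
Merge one congruence at a time:
  Start: x ≡ 3 (mod 7).
  Combine with x ≡ 11 (mod 13); new modulus lcm = 91.
    Write x = 3 + 7·t and substitute into x ≡ 11 (mod 13): 7·t ≡ 11 − 3 = 8 (mod 13).
    The inverse of 7 mod 13 is 2 (since 7·2 = 14 = 1·13 + 1), so t ≡ 2·8 = 16 ≡ 3 (mod 13).
    Then x = 3 + 7·3 = 24, valid modulo lcm(7, 13) = 91: x ≡ 24 (mod 91).
  Combine with x ≡ 1 (mod 9); new modulus lcm = 819.
    Write x = 24 + 91·t and substitute into x ≡ 1 (mod 9): 91·t ≡ 1 − 24 = -23 (mod 9).
    Reduce coefficients mod 9: 1·t ≡ 4 (mod 9).
    So t ≡ 4 (mod 9).
    Then x = 24 + 91·4 = 388, valid modulo lcm(91, 9) = 819: x ≡ 388 (mod 819).
  Combine with x ≡ 5 (mod 8); new modulus lcm = 6552.
    Write x = 388 + 819·t and substitute into x ≡ 5 (mod 8): 819·t ≡ 5 − 388 = -383 (mod 8).
    Reduce coefficients mod 8: 3·t ≡ 1 (mod 8).
    The inverse of 3 mod 8 is 3 (since 3·3 = 9 = 1·8 + 1), so t ≡ 3·1 = 3 ≡ 3 (mod 8).
    Then x = 388 + 819·3 = 2845, valid modulo lcm(819, 8) = 6552: x ≡ 2845 (mod 6552).
Verify against each original: 2845 mod 7 = 3, 2845 mod 13 = 11, 2845 mod 9 = 1, 2845 mod 8 = 5.

x ≡ 2845 (mod 6552).


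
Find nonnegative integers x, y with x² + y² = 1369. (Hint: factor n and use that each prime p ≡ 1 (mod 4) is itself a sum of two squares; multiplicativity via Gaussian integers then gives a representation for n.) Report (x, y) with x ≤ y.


Step 1: Factor n = 1369 = 37^2.
Step 2: Check the mod-4 condition on each prime factor: 37 ≡ 1 (mod 4), exponent 2.
All primes ≡ 3 (mod 4) appear to even exponent (or don't appear), so by the two-squares theorem n IS expressible as a sum of two squares.
Step 3: Build a representation. Here n = 37 · 37 is a product of primes ≡ 1 (mod 4). Each prime p ≡ 1 (mod 4) is itself a sum of two squares; find a² by testing p − a² for a perfect square:
  37: 37 − 1² = 36 = 6² ⇒ 37 = 1² + 6².
  Combine using the Brahmagupta–Fibonacci identity (a² + b²)(c² + d²) = (ac − bd)² + (ad + bc)² = (ac + bd)² + (ad − bc)²:
  37 · 37 = 1369: from (1² + 6²)(1² + 6²), take (1·1 − 6·6, 1·6 + 6·1) = (1 − 36, 6 + 6) = (-35, 12); dropping signs (only squares matter) gives (35, 12); check 35² + 12² = 1225 + 144 = 1369 ✓.
Step 4: Order so x ≤ y and verify: 12² + 35² = 144 + 1225 = 1369 = n. ✓

n = 1369 = 12² + 35² (one valid representation with x ≤ y).


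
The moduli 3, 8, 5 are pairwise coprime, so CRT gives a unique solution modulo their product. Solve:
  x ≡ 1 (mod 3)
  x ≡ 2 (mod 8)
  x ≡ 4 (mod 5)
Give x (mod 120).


Moduli 3, 8, 5 are pairwise coprime; by CRT there is a unique solution modulo M = 3 · 8 · 5 = 120.
Solve pairwise, accumulating the modulus:
  Start with x ≡ 1 (mod 3).
  Combine with x ≡ 2 (mod 8): since gcd(3, 8) = 1, we get a unique residue mod 24.
    Write x = 1 + 3·t and substitute into x ≡ 2 (mod 8): 3·t ≡ 2 − 1 = 1 (mod 8).
    The inverse of 3 mod 8 is 3 (since 3·3 = 9 = 1·8 + 1), so t ≡ 3·1 = 3 ≡ 3 (mod 8).
    Then x = 1 + 3·3 = 10, valid modulo lcm(3, 8) = 24: x ≡ 10 (mod 24).
  Combine with x ≡ 4 (mod 5): since gcd(24, 5) = 1, we get a unique residue mod 120.
    Write x = 10 + 24·t and substitute into x ≡ 4 (mod 5): 24·t ≡ 4 − 10 = -6 (mod 5).
    Reduce coefficients mod 5: 4·t ≡ 4 (mod 5).
    The inverse of 4 mod 5 is 4 (since 4·4 = 16 = 3·5 + 1), so t ≡ 4·4 = 16 ≡ 1 (mod 5).
    Then x = 10 + 24·1 = 34, valid modulo lcm(24, 5) = 120: x ≡ 34 (mod 120).
Verify: 34 mod 3 = 1 ✓, 34 mod 8 = 2 ✓, 34 mod 5 = 4 ✓.

x ≡ 34 (mod 120).


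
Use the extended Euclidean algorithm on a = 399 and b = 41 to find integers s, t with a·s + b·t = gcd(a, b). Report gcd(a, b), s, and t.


Euclidean algorithm on (399, 41) — divide until remainder is 0:
  399 = 9 · 41 + 30
  41 = 1 · 30 + 11
  30 = 2 · 11 + 8
  11 = 1 · 8 + 3
  8 = 2 · 3 + 2
  3 = 1 · 2 + 1
  2 = 2 · 1 + 0
gcd(399, 41) = 1.
Track Bezout coefficients alongside the remainders: start with r₀ = 399 = a·1 + b·0 (s = 1, t = 0) and r₁ = 41 = a·0 + b·1 (s = 0, t = 1); each new remainder r_{k+1} = r_{k-1} − q_k·r_k inherits s_{k+1} = s_{k-1} − q_k·s_k, t_{k+1} = t_{k-1} − q_k·t_k, so r_k = a·s_k + b·t_k at every step:
  q = 9: r = 30, s = 1 − 9·0 = 1, t = 0 − 9·1 = -9  (check: 399·1 + 41·(-9) = 30)
  q = 1: r = 11, s = 0 − 1·1 = -1, t = 1 − 1·(-9) = 10  (check: 399·(-1) + 41·10 = 11)
  q = 2: r = 8, s = 1 − 2·(-1) = 3, t = -9 − 2·10 = -29  (check: 399·3 + 41·(-29) = 8)
  q = 1: r = 3, s = -1 − 1·3 = -4, t = 10 − 1·(-29) = 39  (check: 399·(-4) + 41·39 = 3)
  q = 2: r = 2, s = 3 − 2·(-4) = 11, t = -29 − 2·39 = -107  (check: 399·11 + 41·(-107) = 2)
  q = 1: r = 1, s = -4 − 1·11 = -15, t = 39 − 1·(-107) = 146  (check: 399·(-15) + 41·146 = 1)
The row with r = 1 (the gcd) gives the Bezout coefficients s = -15, t = 146.
Result: 399 · (-15) + 41 · (146) = 1.

gcd(399, 41) = 1; s = -15, t = 146 (check: 399·(-15) + 41·146 = 1).


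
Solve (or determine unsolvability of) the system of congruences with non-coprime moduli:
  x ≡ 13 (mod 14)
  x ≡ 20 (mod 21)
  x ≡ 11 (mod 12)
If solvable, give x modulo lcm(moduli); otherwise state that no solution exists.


Moduli 14, 21, 12 are not pairwise coprime, so CRT works modulo lcm(m_i) when all pairwise compatibility conditions hold.
Pairwise compatibility: gcd(m_i, m_j) must divide a_i - a_j for every pair.
Merge one congruence at a time:
  Start: x ≡ 13 (mod 14).
  Combine with x ≡ 20 (mod 21): gcd(14, 21) = 7; 20 - 13 = 7, which IS divisible by 7, so compatible.
    Write x = 13 + 14·t and substitute into x ≡ 20 (mod 21): 14·t ≡ 20 − 13 = 7 (mod 21).
    Divide the congruence (and modulus) by g = 7: 2·t ≡ 1 (mod 3).
    The inverse of 2 mod 3 is 2 (since 2·2 = 4 = 1·3 + 1), so t ≡ 2·1 = 2 ≡ 2 (mod 3).
    Then x = 13 + 14·2 = 41, valid modulo lcm(14, 21) = 42: x ≡ 41 (mod 42).
  Combine with x ≡ 11 (mod 12): gcd(42, 12) = 6; 11 - 41 = -30, which IS divisible by 6, so compatible.
    Write x = 41 + 42·t and substitute into x ≡ 11 (mod 12): 42·t ≡ 11 − 41 = -30 (mod 12).
    Divide the congruence (and modulus) by g = 6: 7·t ≡ -5 (mod 2).
    Reduce coefficients mod 2: 1·t ≡ 1 (mod 2).
    So t ≡ 1 (mod 2).
    Then x = 41 + 42·1 = 83, valid modulo lcm(42, 12) = 84: x ≡ 83 (mod 84).
Verify: 83 mod 14 = 13, 83 mod 21 = 20, 83 mod 12 = 11.

x ≡ 83 (mod 84).


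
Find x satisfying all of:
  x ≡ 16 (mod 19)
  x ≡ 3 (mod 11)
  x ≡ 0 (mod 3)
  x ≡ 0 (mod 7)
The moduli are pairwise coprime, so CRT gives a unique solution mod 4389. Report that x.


Product of moduli M = 19 · 11 · 3 · 7 = 4389.
Merge one congruence at a time:
  Start: x ≡ 16 (mod 19).
  Combine with x ≡ 3 (mod 11); new modulus lcm = 209.
    Write x = 16 + 19·t and substitute into x ≡ 3 (mod 11): 19·t ≡ 3 − 16 = -13 (mod 11).
    Reduce coefficients mod 11: 8·t ≡ 9 (mod 11).
    The inverse of 8 mod 11 is 7 (since 8·7 = 56 = 5·11 + 1), so t ≡ 7·9 = 63 ≡ 8 (mod 11).
    Then x = 16 + 19·8 = 168, valid modulo lcm(19, 11) = 209: x ≡ 168 (mod 209).
  Combine with x ≡ 0 (mod 3); new modulus lcm = 627.
    Write x = 168 + 209·t and substitute into x ≡ 0 (mod 3): 209·t ≡ 0 − 168 = -168 (mod 3).
    Reduce coefficients mod 3: 2·t ≡ 0 (mod 3).
    The inverse of 2 mod 3 is 2 (since 2·2 = 4 = 1·3 + 1), so t ≡ 2·0 = 0 ≡ 0 (mod 3).
    Then x = 168 + 209·0 = 168, valid modulo lcm(209, 3) = 627: x ≡ 168 (mod 627).
  Combine with x ≡ 0 (mod 7); new modulus lcm = 4389.
    Write x = 168 + 627·t and substitute into x ≡ 0 (mod 7): 627·t ≡ 0 − 168 = -168 (mod 7).
    Reduce coefficients mod 7: 4·t ≡ 0 (mod 7).
    The inverse of 4 mod 7 is 2 (since 4·2 = 8 = 1·7 + 1), so t ≡ 2·0 = 0 ≡ 0 (mod 7).
    Then x = 168 + 627·0 = 168, valid modulo lcm(627, 7) = 4389: x ≡ 168 (mod 4389).
Verify against each original: 168 mod 19 = 16, 168 mod 11 = 3, 168 mod 3 = 0, 168 mod 7 = 0.

x ≡ 168 (mod 4389).


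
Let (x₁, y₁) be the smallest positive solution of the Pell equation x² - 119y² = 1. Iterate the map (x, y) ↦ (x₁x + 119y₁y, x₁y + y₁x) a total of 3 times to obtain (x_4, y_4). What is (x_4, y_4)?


Step 1: Find the fundamental solution (x₁, y₁) of x² - 119y² = 1.
  Expand √119 as a continued fraction. a₀ = ⌊√119⌋ = 10; iterate m_{k+1} = d_k·a_k − m_k, d_{k+1} = (119 − m_{k+1}²)/d_k, a_{k+1} = ⌊(a₀ + m_{k+1})/d_{k+1}⌋ (starting m₀ = 0, d₀ = 1), with convergents p_k = a_k·p_{k-1} + p_{k-2}, q_k = a_k·q_{k-1} + q_{k-2} (p₋₁ = 1, q₋₁ = 0):
  k = 0: a₀ = 10; p₀/q₀ = 10/1; p₀² − 119·q₀² = 100 − 119 = -19.
  k = 1: m = 10, d = 19, a = ⌊(10 + 10)/19⌋ = 1; p/q = (1·10 + 1)/(1·1 + 0) = 11/1; p² − 119·q² = 121 − 119 = 2.
  k = 2: m = 9, d = 2, a = ⌊(10 + 9)/2⌋ = 9; p/q = (9·11 + 10)/(9·1 + 1) = 109/10; p² − 119·q² = 11881 − 11900 = -19.
  k = 3: m = 9, d = 19, a = ⌊(10 + 9)/19⌋ = 1; p/q = (1·109 + 11)/(1·10 + 1) = 120/11; p² − 119·q² = 14400 − 14399 = 1.
  The first convergent with p² − 119·q² = 1 gives the fundamental solution (x₁, y₁) = (120, 11).
Step 2: Apply the recurrence (x_{n+1}, y_{n+1}) = (x₁x_n + 119y₁y_n, x₁y_n + y₁x_n) repeatedly.
  From (x_1, y_1) = (120, 11): x_2 = 120·120 + 119·11·11 = 28799; y_2 = 120·11 + 11·120 = 2640.
  From (x_2, y_2) = (28799, 2640): x_3 = 120·28799 + 119·11·2640 = 6911640; y_3 = 120·2640 + 11·28799 = 633589.
  From (x_3, y_3) = (6911640, 633589): x_4 = 120·6911640 + 119·11·633589 = 1658764801; y_4 = 120·633589 + 11·6911640 = 152058720.
Step 3: Verify x_4² - 119·y_4² = 2751500665036569601 - 2751500665036569600 = 1 (should be 1). ✓

(x_1, y_1) = (120, 11); (x_4, y_4) = (1658764801, 152058720).


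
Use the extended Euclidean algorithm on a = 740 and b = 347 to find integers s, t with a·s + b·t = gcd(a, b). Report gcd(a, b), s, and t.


Euclidean algorithm on (740, 347) — divide until remainder is 0:
  740 = 2 · 347 + 46
  347 = 7 · 46 + 25
  46 = 1 · 25 + 21
  25 = 1 · 21 + 4
  21 = 5 · 4 + 1
  4 = 4 · 1 + 0
gcd(740, 347) = 1.
Track Bezout coefficients alongside the remainders: start with r₀ = 740 = a·1 + b·0 (s = 1, t = 0) and r₁ = 347 = a·0 + b·1 (s = 0, t = 1); each new remainder r_{k+1} = r_{k-1} − q_k·r_k inherits s_{k+1} = s_{k-1} − q_k·s_k, t_{k+1} = t_{k-1} − q_k·t_k, so r_k = a·s_k + b·t_k at every step:
  q = 2: r = 46, s = 1 − 2·0 = 1, t = 0 − 2·1 = -2  (check: 740·1 + 347·(-2) = 46)
  q = 7: r = 25, s = 0 − 7·1 = -7, t = 1 − 7·(-2) = 15  (check: 740·(-7) + 347·15 = 25)
  q = 1: r = 21, s = 1 − 1·(-7) = 8, t = -2 − 1·15 = -17  (check: 740·8 + 347·(-17) = 21)
  q = 1: r = 4, s = -7 − 1·8 = -15, t = 15 − 1·(-17) = 32  (check: 740·(-15) + 347·32 = 4)
  q = 5: r = 1, s = 8 − 5·(-15) = 83, t = -17 − 5·32 = -177  (check: 740·83 + 347·(-177) = 1)
The row with r = 1 (the gcd) gives the Bezout coefficients s = 83, t = -177.
Result: 740 · (83) + 347 · (-177) = 1.

gcd(740, 347) = 1; s = 83, t = -177 (check: 740·83 + 347·(-177) = 1).


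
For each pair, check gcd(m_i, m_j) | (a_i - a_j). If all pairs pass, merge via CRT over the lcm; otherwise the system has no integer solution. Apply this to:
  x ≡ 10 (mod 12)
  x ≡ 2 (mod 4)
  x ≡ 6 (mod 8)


Moduli 12, 4, 8 are not pairwise coprime, so CRT works modulo lcm(m_i) when all pairwise compatibility conditions hold.
Pairwise compatibility: gcd(m_i, m_j) must divide a_i - a_j for every pair.
Merge one congruence at a time:
  Start: x ≡ 10 (mod 12).
  Combine with x ≡ 2 (mod 4): gcd(12, 4) = 4; 2 - 10 = -8, which IS divisible by 4, so compatible.
    Write x = 10 + 12·t and substitute into x ≡ 2 (mod 4): 12·t ≡ 2 − 10 = -8 (mod 4).
    Divide the congruence (and modulus) by g = 4: 3·t ≡ -2 (mod 1).
    Modulo 1 every t works; take t = 0.
    Then x = 10 + 12·0 = 10, valid modulo lcm(12, 4) = 12: x ≡ 10 (mod 12).
  Combine with x ≡ 6 (mod 8): gcd(12, 8) = 4; 6 - 10 = -4, which IS divisible by 4, so compatible.
    Write x = 10 + 12·t and substitute into x ≡ 6 (mod 8): 12·t ≡ 6 − 10 = -4 (mod 8).
    Divide the congruence (and modulus) by g = 4: 3·t ≡ -1 (mod 2).
    Reduce coefficients mod 2: 1·t ≡ 1 (mod 2).
    So t ≡ 1 (mod 2).
    Then x = 10 + 12·1 = 22, valid modulo lcm(12, 8) = 24: x ≡ 22 (mod 24).
Verify: 22 mod 12 = 10, 22 mod 4 = 2, 22 mod 8 = 6.

x ≡ 22 (mod 24).


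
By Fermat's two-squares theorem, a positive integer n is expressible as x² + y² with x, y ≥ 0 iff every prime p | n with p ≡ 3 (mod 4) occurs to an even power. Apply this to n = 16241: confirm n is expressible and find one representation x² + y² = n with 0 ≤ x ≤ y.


Step 1: Factor n = 16241 = 109 · 149.
Step 2: Check the mod-4 condition on each prime factor: 109 ≡ 1 (mod 4), exponent 1; 149 ≡ 1 (mod 4), exponent 1.
All primes ≡ 3 (mod 4) appear to even exponent (or don't appear), so by the two-squares theorem n IS expressible as a sum of two squares.
Step 3: Build a representation. Here n = 109 · 149 is a product of primes ≡ 1 (mod 4). Each prime p ≡ 1 (mod 4) is itself a sum of two squares; find a² by testing p − a² for a perfect square:
  109: 109 − 1² = 108, 109 − 2² = 105, 109 − 3² = 100 = 10² ⇒ 109 = 3² + 10².
  149: 149 − 1² = 148, 149 − 2² = 145, 149 − 3² = 140, 149 − 4² = 133, 149 − 5² = 124, 149 − 6² = 113, 149 − 7² = 100 = 10² ⇒ 149 = 7² + 10².
  Combine using the Brahmagupta–Fibonacci identity (a² + b²)(c² + d²) = (ac − bd)² + (ad + bc)² = (ac + bd)² + (ad − bc)²:
  109 · 149 = 16241: from (3² + 10²)(7² + 10²), take (3·7 − 10·10, 3·10 + 10·7) = (21 − 100, 30 + 70) = (-79, 100); dropping signs (only squares matter) gives (79, 100); check 79² + 100² = 6241 + 10000 = 16241 ✓.
Step 4: Order so x ≤ y and verify: 79² + 100² = 6241 + 10000 = 16241 = n. ✓

n = 16241 = 79² + 100² (one valid representation with x ≤ y).


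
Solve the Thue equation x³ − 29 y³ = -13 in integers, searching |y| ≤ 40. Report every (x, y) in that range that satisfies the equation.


The equation is x³ - 29y³ = -13. For fixed y, x³ = 29·y³ − 13, so a solution requires the RHS to be a perfect cube.
Strategy: iterate y from -40 to 40, compute RHS = 29·y³ − 13, and check whether it is a (positive or negative) perfect cube.
Check small values of y:
  y = 0: RHS = -13 is not a perfect cube.
  y = 1: RHS = 16 is not a perfect cube.
  y = -1: RHS = -42 is not a perfect cube.
  y = 2: RHS = 219 is not a perfect cube.
  y = -2: RHS = -245 is not a perfect cube.
  y = 3: RHS = 770 is not a perfect cube.
  y = -3: RHS = -796 is not a perfect cube.
Continuing the search up to |y| = 40 finds no solutions either.
No (x, y) in the scanned range satisfies the equation.

No integer solutions with |y| ≤ 40.


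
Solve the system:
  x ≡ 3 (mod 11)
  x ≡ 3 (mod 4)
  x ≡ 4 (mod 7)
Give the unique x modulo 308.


Moduli 11, 4, 7 are pairwise coprime; by CRT there is a unique solution modulo M = 11 · 4 · 7 = 308.
Solve pairwise, accumulating the modulus:
  Start with x ≡ 3 (mod 11).
  Combine with x ≡ 3 (mod 4): since gcd(11, 4) = 1, we get a unique residue mod 44.
    Write x = 3 + 11·t and substitute into x ≡ 3 (mod 4): 11·t ≡ 3 − 3 = 0 (mod 4).
    Reduce coefficients mod 4: 3·t ≡ 0 (mod 4).
    The inverse of 3 mod 4 is 3 (since 3·3 = 9 = 2·4 + 1), so t ≡ 3·0 = 0 ≡ 0 (mod 4).
    Then x = 3 + 11·0 = 3, valid modulo lcm(11, 4) = 44: x ≡ 3 (mod 44).
  Combine with x ≡ 4 (mod 7): since gcd(44, 7) = 1, we get a unique residue mod 308.
    Write x = 3 + 44·t and substitute into x ≡ 4 (mod 7): 44·t ≡ 4 − 3 = 1 (mod 7).
    Reduce coefficients mod 7: 2·t ≡ 1 (mod 7).
    The inverse of 2 mod 7 is 4 (since 2·4 = 8 = 1·7 + 1), so t ≡ 4·1 = 4 ≡ 4 (mod 7).
    Then x = 3 + 44·4 = 179, valid modulo lcm(44, 7) = 308: x ≡ 179 (mod 308).
Verify: 179 mod 11 = 3 ✓, 179 mod 4 = 3 ✓, 179 mod 7 = 4 ✓.

x ≡ 179 (mod 308).


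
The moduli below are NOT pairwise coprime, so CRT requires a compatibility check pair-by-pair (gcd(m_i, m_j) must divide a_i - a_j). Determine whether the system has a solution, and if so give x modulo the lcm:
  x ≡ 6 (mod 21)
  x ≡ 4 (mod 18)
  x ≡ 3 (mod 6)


Moduli 21, 18, 6 are not pairwise coprime, so CRT works modulo lcm(m_i) when all pairwise compatibility conditions hold.
Pairwise compatibility: gcd(m_i, m_j) must divide a_i - a_j for every pair.
Merge one congruence at a time:
  Start: x ≡ 6 (mod 21).
  Combine with x ≡ 4 (mod 18): gcd(21, 18) = 3, and 4 - 6 = -2 is NOT divisible by 3.
    ⇒ system is inconsistent (no integer solution).

No solution (the system is inconsistent).


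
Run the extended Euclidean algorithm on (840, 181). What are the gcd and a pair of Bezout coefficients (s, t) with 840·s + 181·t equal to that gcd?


Euclidean algorithm on (840, 181) — divide until remainder is 0:
  840 = 4 · 181 + 116
  181 = 1 · 116 + 65
  116 = 1 · 65 + 51
  65 = 1 · 51 + 14
  51 = 3 · 14 + 9
  14 = 1 · 9 + 5
  9 = 1 · 5 + 4
  5 = 1 · 4 + 1
  4 = 4 · 1 + 0
gcd(840, 181) = 1.
Track Bezout coefficients alongside the remainders: start with r₀ = 840 = a·1 + b·0 (s = 1, t = 0) and r₁ = 181 = a·0 + b·1 (s = 0, t = 1); each new remainder r_{k+1} = r_{k-1} − q_k·r_k inherits s_{k+1} = s_{k-1} − q_k·s_k, t_{k+1} = t_{k-1} − q_k·t_k, so r_k = a·s_k + b·t_k at every step:
  q = 4: r = 116, s = 1 − 4·0 = 1, t = 0 − 4·1 = -4  (check: 840·1 + 181·(-4) = 116)
  q = 1: r = 65, s = 0 − 1·1 = -1, t = 1 − 1·(-4) = 5  (check: 840·(-1) + 181·5 = 65)
  q = 1: r = 51, s = 1 − 1·(-1) = 2, t = -4 − 1·5 = -9  (check: 840·2 + 181·(-9) = 51)
  q = 1: r = 14, s = -1 − 1·2 = -3, t = 5 − 1·(-9) = 14  (check: 840·(-3) + 181·14 = 14)
  q = 3: r = 9, s = 2 − 3·(-3) = 11, t = -9 − 3·14 = -51  (check: 840·11 + 181·(-51) = 9)
  q = 1: r = 5, s = -3 − 1·11 = -14, t = 14 − 1·(-51) = 65  (check: 840·(-14) + 181·65 = 5)
  q = 1: r = 4, s = 11 − 1·(-14) = 25, t = -51 − 1·65 = -116  (check: 840·25 + 181·(-116) = 4)
  q = 1: r = 1, s = -14 − 1·25 = -39, t = 65 − 1·(-116) = 181  (check: 840·(-39) + 181·181 = 1)
The row with r = 1 (the gcd) gives the Bezout coefficients s = -39, t = 181.
Result: 840 · (-39) + 181 · (181) = 1.

gcd(840, 181) = 1; s = -39, t = 181 (check: 840·(-39) + 181·181 = 1).


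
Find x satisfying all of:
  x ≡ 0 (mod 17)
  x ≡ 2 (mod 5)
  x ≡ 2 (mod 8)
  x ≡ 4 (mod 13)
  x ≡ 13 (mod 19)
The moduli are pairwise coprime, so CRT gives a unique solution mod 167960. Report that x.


Product of moduli M = 17 · 5 · 8 · 13 · 19 = 167960.
Merge one congruence at a time:
  Start: x ≡ 0 (mod 17).
  Combine with x ≡ 2 (mod 5); new modulus lcm = 85.
    Write x = 0 + 17·t and substitute into x ≡ 2 (mod 5): 17·t ≡ 2 − 0 = 2 (mod 5).
    Reduce coefficients mod 5: 2·t ≡ 2 (mod 5).
    The inverse of 2 mod 5 is 3 (since 2·3 = 6 = 1·5 + 1), so t ≡ 3·2 = 6 ≡ 1 (mod 5).
    Then x = 0 + 17·1 = 17, valid modulo lcm(17, 5) = 85: x ≡ 17 (mod 85).
  Combine with x ≡ 2 (mod 8); new modulus lcm = 680.
    Write x = 17 + 85·t and substitute into x ≡ 2 (mod 8): 85·t ≡ 2 − 17 = -15 (mod 8).
    Reduce coefficients mod 8: 5·t ≡ 1 (mod 8).
    The inverse of 5 mod 8 is 5 (since 5·5 = 25 = 3·8 + 1), so t ≡ 5·1 = 5 ≡ 5 (mod 8).
    Then x = 17 + 85·5 = 442, valid modulo lcm(85, 8) = 680: x ≡ 442 (mod 680).
  Combine with x ≡ 4 (mod 13); new modulus lcm = 8840.
    Write x = 442 + 680·t and substitute into x ≡ 4 (mod 13): 680·t ≡ 4 − 442 = -438 (mod 13).
    Reduce coefficients mod 13: 4·t ≡ 4 (mod 13).
    The inverse of 4 mod 13 is 10 (since 4·10 = 40 = 3·13 + 1), so t ≡ 10·4 = 40 ≡ 1 (mod 13).
    Then x = 442 + 680·1 = 1122, valid modulo lcm(680, 13) = 8840: x ≡ 1122 (mod 8840).
  Combine with x ≡ 13 (mod 19); new modulus lcm = 167960.
    Write x = 1122 + 8840·t and substitute into x ≡ 13 (mod 19): 8840·t ≡ 13 − 1122 = -1109 (mod 19).
    Reduce coefficients mod 19: 5·t ≡ 12 (mod 19).
    The inverse of 5 mod 19 is 4 (since 5·4 = 20 = 1·19 + 1), so t ≡ 4·12 = 48 ≡ 10 (mod 19).
    Then x = 1122 + 8840·10 = 89522, valid modulo lcm(8840, 19) = 167960: x ≡ 89522 (mod 167960).
Verify against each original: 89522 mod 17 = 0, 89522 mod 5 = 2, 89522 mod 8 = 2, 89522 mod 13 = 4, 89522 mod 19 = 13.

x ≡ 89522 (mod 167960).


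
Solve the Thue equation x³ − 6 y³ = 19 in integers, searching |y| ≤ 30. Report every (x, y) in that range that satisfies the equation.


The equation is x³ - 6y³ = 19. For fixed y, x³ = 6·y³ + 19, so a solution requires the RHS to be a perfect cube.
Strategy: iterate y from -30 to 30, compute RHS = 6·y³ + 19, and check whether it is a (positive or negative) perfect cube.
Check small values of y:
  y = 0: RHS = 19 is not a perfect cube.
  y = 1: RHS = 25 is not a perfect cube.
  y = -1: RHS = 13 is not a perfect cube.
  y = 2: RHS = 67 is not a perfect cube.
  y = -2: RHS = -29 is not a perfect cube.
  y = 3: RHS = 181 is not a perfect cube.
  y = -3: RHS = -143 is not a perfect cube.
Continuing the search up to |y| = 30 finds no solutions either.
No (x, y) in the scanned range satisfies the equation.

No integer solutions with |y| ≤ 30.


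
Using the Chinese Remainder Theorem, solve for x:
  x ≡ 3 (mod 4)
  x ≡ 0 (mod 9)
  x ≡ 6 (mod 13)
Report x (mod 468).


Moduli 4, 9, 13 are pairwise coprime; by CRT there is a unique solution modulo M = 4 · 9 · 13 = 468.
Solve pairwise, accumulating the modulus:
  Start with x ≡ 3 (mod 4).
  Combine with x ≡ 0 (mod 9): since gcd(4, 9) = 1, we get a unique residue mod 36.
    Write x = 3 + 4·t and substitute into x ≡ 0 (mod 9): 4·t ≡ 0 − 3 = -3 (mod 9).
    Reduce coefficients mod 9: 4·t ≡ 6 (mod 9).
    The inverse of 4 mod 9 is 7 (since 4·7 = 28 = 3·9 + 1), so t ≡ 7·6 = 42 ≡ 6 (mod 9).
    Then x = 3 + 4·6 = 27, valid modulo lcm(4, 9) = 36: x ≡ 27 (mod 36).
  Combine with x ≡ 6 (mod 13): since gcd(36, 13) = 1, we get a unique residue mod 468.
    Write x = 27 + 36·t and substitute into x ≡ 6 (mod 13): 36·t ≡ 6 − 27 = -21 (mod 13).
    Reduce coefficients mod 13: 10·t ≡ 5 (mod 13).
    The inverse of 10 mod 13 is 4 (since 10·4 = 40 = 3·13 + 1), so t ≡ 4·5 = 20 ≡ 7 (mod 13).
    Then x = 27 + 36·7 = 279, valid modulo lcm(36, 13) = 468: x ≡ 279 (mod 468).
Verify: 279 mod 4 = 3 ✓, 279 mod 9 = 0 ✓, 279 mod 13 = 6 ✓.

x ≡ 279 (mod 468).


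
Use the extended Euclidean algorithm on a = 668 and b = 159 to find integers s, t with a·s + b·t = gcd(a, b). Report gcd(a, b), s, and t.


Euclidean algorithm on (668, 159) — divide until remainder is 0:
  668 = 4 · 159 + 32
  159 = 4 · 32 + 31
  32 = 1 · 31 + 1
  31 = 31 · 1 + 0
gcd(668, 159) = 1.
Track Bezout coefficients alongside the remainders: start with r₀ = 668 = a·1 + b·0 (s = 1, t = 0) and r₁ = 159 = a·0 + b·1 (s = 0, t = 1); each new remainder r_{k+1} = r_{k-1} − q_k·r_k inherits s_{k+1} = s_{k-1} − q_k·s_k, t_{k+1} = t_{k-1} − q_k·t_k, so r_k = a·s_k + b·t_k at every step:
  q = 4: r = 32, s = 1 − 4·0 = 1, t = 0 − 4·1 = -4  (check: 668·1 + 159·(-4) = 32)
  q = 4: r = 31, s = 0 − 4·1 = -4, t = 1 − 4·(-4) = 17  (check: 668·(-4) + 159·17 = 31)
  q = 1: r = 1, s = 1 − 1·(-4) = 5, t = -4 − 1·17 = -21  (check: 668·5 + 159·(-21) = 1)
The row with r = 1 (the gcd) gives the Bezout coefficients s = 5, t = -21.
Result: 668 · (5) + 159 · (-21) = 1.

gcd(668, 159) = 1; s = 5, t = -21 (check: 668·5 + 159·(-21) = 1).


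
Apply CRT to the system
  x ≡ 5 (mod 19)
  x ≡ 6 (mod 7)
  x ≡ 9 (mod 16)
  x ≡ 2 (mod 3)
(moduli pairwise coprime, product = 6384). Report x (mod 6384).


Product of moduli M = 19 · 7 · 16 · 3 = 6384.
Merge one congruence at a time:
  Start: x ≡ 5 (mod 19).
  Combine with x ≡ 6 (mod 7); new modulus lcm = 133.
    Write x = 5 + 19·t and substitute into x ≡ 6 (mod 7): 19·t ≡ 6 − 5 = 1 (mod 7).
    Reduce coefficients mod 7: 5·t ≡ 1 (mod 7).
    The inverse of 5 mod 7 is 3 (since 5·3 = 15 = 2·7 + 1), so t ≡ 3·1 = 3 ≡ 3 (mod 7).
    Then x = 5 + 19·3 = 62, valid modulo lcm(19, 7) = 133: x ≡ 62 (mod 133).
  Combine with x ≡ 9 (mod 16); new modulus lcm = 2128.
    Write x = 62 + 133·t and substitute into x ≡ 9 (mod 16): 133·t ≡ 9 − 62 = -53 (mod 16).
    Reduce coefficients mod 16: 5·t ≡ 11 (mod 16).
    The inverse of 5 mod 16 is 13 (since 5·13 = 65 = 4·16 + 1), so t ≡ 13·11 = 143 ≡ 15 (mod 16).
    Then x = 62 + 133·15 = 2057, valid modulo lcm(133, 16) = 2128: x ≡ 2057 (mod 2128).
  Combine with x ≡ 2 (mod 3); new modulus lcm = 6384.
    Write x = 2057 + 2128·t and substitute into x ≡ 2 (mod 3): 2128·t ≡ 2 − 2057 = -2055 (mod 3).
    Reduce coefficients mod 3: 1·t ≡ 0 (mod 3).
    So t ≡ 0 (mod 3).
    Then x = 2057 + 2128·0 = 2057, valid modulo lcm(2128, 3) = 6384: x ≡ 2057 (mod 6384).
Verify against each original: 2057 mod 19 = 5, 2057 mod 7 = 6, 2057 mod 16 = 9, 2057 mod 3 = 2.

x ≡ 2057 (mod 6384).


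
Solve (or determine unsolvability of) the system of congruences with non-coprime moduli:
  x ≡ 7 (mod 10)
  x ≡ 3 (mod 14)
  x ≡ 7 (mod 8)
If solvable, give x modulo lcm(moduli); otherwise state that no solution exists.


Moduli 10, 14, 8 are not pairwise coprime, so CRT works modulo lcm(m_i) when all pairwise compatibility conditions hold.
Pairwise compatibility: gcd(m_i, m_j) must divide a_i - a_j for every pair.
Merge one congruence at a time:
  Start: x ≡ 7 (mod 10).
  Combine with x ≡ 3 (mod 14): gcd(10, 14) = 2; 3 - 7 = -4, which IS divisible by 2, so compatible.
    Write x = 7 + 10·t and substitute into x ≡ 3 (mod 14): 10·t ≡ 3 − 7 = -4 (mod 14).
    Divide the congruence (and modulus) by g = 2: 5·t ≡ -2 (mod 7).
    Reduce coefficients mod 7: 5·t ≡ 5 (mod 7).
    The inverse of 5 mod 7 is 3 (since 5·3 = 15 = 2·7 + 1), so t ≡ 3·5 = 15 ≡ 1 (mod 7).
    Then x = 7 + 10·1 = 17, valid modulo lcm(10, 14) = 70: x ≡ 17 (mod 70).
  Combine with x ≡ 7 (mod 8): gcd(70, 8) = 2; 7 - 17 = -10, which IS divisible by 2, so compatible.
    Write x = 17 + 70·t and substitute into x ≡ 7 (mod 8): 70·t ≡ 7 − 17 = -10 (mod 8).
    Divide the congruence (and modulus) by g = 2: 35·t ≡ -5 (mod 4).
    Reduce coefficients mod 4: 3·t ≡ 3 (mod 4).
    The inverse of 3 mod 4 is 3 (since 3·3 = 9 = 2·4 + 1), so t ≡ 3·3 = 9 ≡ 1 (mod 4).
    Then x = 17 + 70·1 = 87, valid modulo lcm(70, 8) = 280: x ≡ 87 (mod 280).
Verify: 87 mod 10 = 7, 87 mod 14 = 3, 87 mod 8 = 7.

x ≡ 87 (mod 280).
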